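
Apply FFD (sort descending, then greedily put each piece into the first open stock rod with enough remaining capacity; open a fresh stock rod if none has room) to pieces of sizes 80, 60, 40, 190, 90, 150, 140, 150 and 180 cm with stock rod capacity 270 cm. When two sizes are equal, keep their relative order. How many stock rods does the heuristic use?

Sorted descending: 190, 180, 150, 150, 140, 90, 80, 60, 40.
  190 → stock rod 1 (new)  [load 190/270]
  180 → stock rod 2 (new)  [load 180/270]
  150 → stock rod 3 (new)  [load 150/270]
  150 → stock rod 4 (new)  [load 150/270]
  140 → stock rod 5 (new)  [load 140/270]
  90 → stock rod 2  [load 270/270]
  80 → stock rod 1  [load 270/270]
  60 → stock rod 3  [load 210/270]
  40 → stock rod 3  [load 250/270]
5 stock rods opened.

5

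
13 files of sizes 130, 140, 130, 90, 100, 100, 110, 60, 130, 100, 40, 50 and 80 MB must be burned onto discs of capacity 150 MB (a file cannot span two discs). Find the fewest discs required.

10

Total = 140 + 130 + 130 + 130 + 110 + 100 + 100 + 100 + 90 + 80 + 60 + 50 + 40 = 1260 MB.
Lower bound: ⌈1260/150⌉ = 9 discs.
Also, 10 files each exceed 75 MB, and no two of those can share a disc, so at least 10 discs are needed.
A packing using 10 discs:
  disc 1: 140 = 140
  disc 2: 130 = 130
  disc 3: 130 = 130
  disc 4: 130 = 130
  disc 5: 110 + 40 = 150
  disc 6: 100 + 50 = 150
  disc 7: 100 = 100
  disc 8: 100 = 100
  disc 9: 90 + 60 = 150
  disc 10: 80 = 80
This matches the lower bound, so 10 is optimal.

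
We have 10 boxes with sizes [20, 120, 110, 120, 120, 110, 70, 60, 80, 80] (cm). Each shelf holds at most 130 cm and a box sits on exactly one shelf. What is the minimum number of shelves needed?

8

Total = 120 + 120 + 120 + 110 + 110 + 80 + 80 + 70 + 60 + 20 = 890 cm.
Lower bound: ⌈890/130⌉ = 7 shelves.
Also, 8 boxes each exceed 65 cm, and no two of those can share a shelf, so at least 8 shelves are needed.
A packing using 8 shelves:
  shelf 1: 120 = 120
  shelf 2: 120 = 120
  shelf 3: 120 = 120
  shelf 4: 110 + 20 = 130
  shelf 5: 110 = 110
  shelf 6: 80 = 80
  shelf 7: 80 = 80
  shelf 8: 70 + 60 = 130
This matches the lower bound, so 8 is optimal.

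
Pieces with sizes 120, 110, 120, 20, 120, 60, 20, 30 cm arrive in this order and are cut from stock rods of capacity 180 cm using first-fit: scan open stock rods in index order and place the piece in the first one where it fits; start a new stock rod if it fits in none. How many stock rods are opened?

  120 → stock rod 1 (new)  [load 120/180]
  110 → stock rod 2 (new)  [load 110/180]
  120 → stock rod 3 (new)  [load 120/180]
  20 → stock rod 1  [load 140/180]
  120 → stock rod 4 (new)  [load 120/180]
  60 → stock rod 2  [load 170/180]
  20 → stock rod 1  [load 160/180]
  30 → stock rod 3  [load 150/180]
4 stock rods opened.

4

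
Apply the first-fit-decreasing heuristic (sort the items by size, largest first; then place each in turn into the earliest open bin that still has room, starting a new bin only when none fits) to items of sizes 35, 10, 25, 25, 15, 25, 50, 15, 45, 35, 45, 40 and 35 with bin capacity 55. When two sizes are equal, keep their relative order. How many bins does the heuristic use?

Sorted descending: 50, 45, 45, 40, 35, 35, 35, 25, 25, 25, 15, 15, 10.
  50 → bin 1 (new)  [load 50/55]
  45 → bin 2 (new)  [load 45/55]
  45 → bin 3 (new)  [load 45/55]
  40 → bin 4 (new)  [load 40/55]
  35 → bin 5 (new)  [load 35/55]
  35 → bin 6 (new)  [load 35/55]
  35 → bin 7 (new)  [load 35/55]
  25 → bin 8 (new)  [load 25/55]
  25 → bin 8  [load 50/55]
  25 → bin 9 (new)  [load 25/55]
  15 → bin 4  [load 55/55]
  15 → bin 5  [load 50/55]
  10 → bin 2  [load 55/55]
9 bins opened.

9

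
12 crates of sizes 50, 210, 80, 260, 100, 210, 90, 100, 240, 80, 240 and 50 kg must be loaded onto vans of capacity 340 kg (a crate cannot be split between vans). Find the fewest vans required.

Total = 260 + 240 + 240 + 210 + 210 + 100 + 100 + 90 + 80 + 80 + 50 + 50 = 1710 kg.
Lower bound: ⌈1710/340⌉ = 6 vans.
A packing using 6 vans:
  van 1: 260 + 80 = 340
  van 2: 240 + 100 = 340
  van 3: 240 + 100 = 340
  van 4: 210 + 90 = 300
  van 5: 210 + 80 + 50 = 340
  van 6: 50 = 50
This matches the lower bound, so 6 is optimal.

6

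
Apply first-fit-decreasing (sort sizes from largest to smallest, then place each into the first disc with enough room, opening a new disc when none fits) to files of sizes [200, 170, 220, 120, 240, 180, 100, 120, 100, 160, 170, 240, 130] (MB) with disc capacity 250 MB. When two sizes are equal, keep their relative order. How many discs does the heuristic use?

11

Sorted descending: 240, 240, 220, 200, 180, 170, 170, 160, 130, 120, 120, 100, 100.
  240 → disc 1 (new)  [load 240/250]
  240 → disc 2 (new)  [load 240/250]
  220 → disc 3 (new)  [load 220/250]
  200 → disc 4 (new)  [load 200/250]
  180 → disc 5 (new)  [load 180/250]
  170 → disc 6 (new)  [load 170/250]
  170 → disc 7 (new)  [load 170/250]
  160 → disc 8 (new)  [load 160/250]
  130 → disc 9 (new)  [load 130/250]
  120 → disc 9  [load 250/250]
  120 → disc 10 (new)  [load 120/250]
  100 → disc 10  [load 220/250]
  100 → disc 11 (new)  [load 100/250]
11 discs opened.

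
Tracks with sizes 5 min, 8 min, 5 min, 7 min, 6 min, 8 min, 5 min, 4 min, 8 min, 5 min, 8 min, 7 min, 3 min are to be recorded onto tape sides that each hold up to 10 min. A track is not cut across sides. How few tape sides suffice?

9

Total = 8 + 8 + 8 + 8 + 7 + 7 + 6 + 5 + 5 + 5 + 5 + 4 + 3 = 79 min.
Lower bound: ⌈79/10⌉ = 8 tape sides.
A packing using 9 tape sides:
  side 1: 8 = 8
  side 2: 8 = 8
  side 3: 8 = 8
  side 4: 8 = 8
  side 5: 7 + 3 = 10
  side 6: 7 = 7
  side 7: 6 + 4 = 10
  side 8: 5 + 5 = 10
  side 9: 5 + 5 = 10
No arrangement into 8 tape sides stays within capacity, so 9 is optimal.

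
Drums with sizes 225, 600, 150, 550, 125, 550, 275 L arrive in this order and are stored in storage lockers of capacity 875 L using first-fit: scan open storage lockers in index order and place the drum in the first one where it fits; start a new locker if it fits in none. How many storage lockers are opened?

3

  225 → locker 1 (new)  [load 225/875]
  600 → locker 1  [load 825/875]
  150 → locker 2 (new)  [load 150/875]
  550 → locker 2  [load 700/875]
  125 → locker 2  [load 825/875]
  550 → locker 3 (new)  [load 550/875]
  275 → locker 3  [load 825/875]
3 storage lockers opened.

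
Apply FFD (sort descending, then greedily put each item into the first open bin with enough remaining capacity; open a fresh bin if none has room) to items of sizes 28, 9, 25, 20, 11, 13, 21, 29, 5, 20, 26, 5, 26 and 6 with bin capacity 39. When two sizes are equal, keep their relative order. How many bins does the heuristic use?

Sorted descending: 29, 28, 26, 26, 25, 21, 20, 20, 13, 11, 9, 6, 5, 5.
  29 → bin 1 (new)  [load 29/39]
  28 → bin 2 (new)  [load 28/39]
  26 → bin 3 (new)  [load 26/39]
  26 → bin 4 (new)  [load 26/39]
  25 → bin 5 (new)  [load 25/39]
  21 → bin 6 (new)  [load 21/39]
  20 → bin 7 (new)  [load 20/39]
  20 → bin 8 (new)  [load 20/39]
  13 → bin 3  [load 39/39]
  11 → bin 2  [load 39/39]
  9 → bin 1  [load 38/39]
  6 → bin 4  [load 32/39]
  5 → bin 4  [load 37/39]
  5 → bin 5  [load 30/39]
8 bins opened.

8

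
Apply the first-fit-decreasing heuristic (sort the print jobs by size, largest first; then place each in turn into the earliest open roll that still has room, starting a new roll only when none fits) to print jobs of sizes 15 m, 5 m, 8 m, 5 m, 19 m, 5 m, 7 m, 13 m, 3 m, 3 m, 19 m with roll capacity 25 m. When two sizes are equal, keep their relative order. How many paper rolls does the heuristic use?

Sorted descending: 19, 19, 15, 13, 8, 7, 5, 5, 5, 3, 3.
  19 → roll 1 (new)  [load 19/25]
  19 → roll 2 (new)  [load 19/25]
  15 → roll 3 (new)  [load 15/25]
  13 → roll 4 (new)  [load 13/25]
  8 → roll 3  [load 23/25]
  7 → roll 4  [load 20/25]
  5 → roll 1  [load 24/25]
  5 → roll 2  [load 24/25]
  5 → roll 4  [load 25/25]
  3 → roll 5 (new)  [load 3/25]
  3 → roll 5  [load 6/25]
5 paper rolls opened.

5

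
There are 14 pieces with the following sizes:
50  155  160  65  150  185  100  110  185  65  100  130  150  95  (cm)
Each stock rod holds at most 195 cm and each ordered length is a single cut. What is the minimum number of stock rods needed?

10

Total = 185 + 185 + 160 + 155 + 150 + 150 + 130 + 110 + 100 + 100 + 95 + 65 + 65 + 50 = 1700 cm.
Lower bound: ⌈1700/195⌉ = 9 stock rods.
Also, 10 pieces each exceed 195/2 cm, and no two of those can share a stock rod, so at least 10 stock rods are needed.
A packing using 10 stock rods:
  stock rod 1: 185 = 185
  stock rod 2: 185 = 185
  stock rod 3: 160 = 160
  stock rod 4: 155 = 155
  stock rod 5: 150 = 150
  stock rod 6: 150 = 150
  stock rod 7: 130 + 65 = 195
  stock rod 8: 110 + 65 = 175
  stock rod 9: 100 + 95 = 195
  stock rod 10: 100 + 50 = 150
This matches the lower bound, so 10 is optimal.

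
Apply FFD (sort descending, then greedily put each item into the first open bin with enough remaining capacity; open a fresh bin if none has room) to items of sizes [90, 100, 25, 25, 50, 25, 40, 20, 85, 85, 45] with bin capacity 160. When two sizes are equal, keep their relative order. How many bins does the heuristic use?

Sorted descending: 100, 90, 85, 85, 50, 45, 40, 25, 25, 25, 20.
  100 → bin 1 (new)  [load 100/160]
  90 → bin 2 (new)  [load 90/160]
  85 → bin 3 (new)  [load 85/160]
  85 → bin 4 (new)  [load 85/160]
  50 → bin 1  [load 150/160]
  45 → bin 2  [load 135/160]
  40 → bin 3  [load 125/160]
  25 → bin 2  [load 160/160]
  25 → bin 3  [load 150/160]
  25 → bin 4  [load 110/160]
  20 → bin 4  [load 130/160]
4 bins opened.

4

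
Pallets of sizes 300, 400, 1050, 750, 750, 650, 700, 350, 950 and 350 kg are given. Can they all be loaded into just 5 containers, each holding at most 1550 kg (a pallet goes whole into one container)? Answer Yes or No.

Yes

A valid assignment using 5 containers:
  container 1: 1050 + 400 = 1450
  container 2: 950 + 350 = 1300
  container 3: 750 + 750 = 1500
  container 4: 700 + 650 = 1350
  container 5: 350 + 300 = 650
Every load is within 1550 kg, so 5 containers suffice.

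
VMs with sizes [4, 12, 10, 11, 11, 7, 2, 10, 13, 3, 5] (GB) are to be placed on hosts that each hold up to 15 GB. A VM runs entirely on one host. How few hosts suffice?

Total = 13 + 12 + 11 + 11 + 10 + 10 + 7 + 5 + 4 + 3 + 2 = 88 GB.
Lower bound: ⌈88/15⌉ = 6 hosts.
A packing using 7 hosts:
  host 1: 13 + 2 = 15
  host 2: 12 + 3 = 15
  host 3: 11 + 4 = 15
  host 4: 11 = 11
  host 5: 10 + 5 = 15
  host 6: 10 = 10
  host 7: 7 = 7
No arrangement into 6 hosts stays within capacity, so 7 is optimal.

7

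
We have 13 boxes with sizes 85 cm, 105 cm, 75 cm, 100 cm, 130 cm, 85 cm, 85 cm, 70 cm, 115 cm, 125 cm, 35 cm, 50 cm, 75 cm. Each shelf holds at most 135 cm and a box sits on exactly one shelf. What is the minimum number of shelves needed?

Total = 130 + 125 + 115 + 105 + 100 + 85 + 85 + 85 + 75 + 75 + 70 + 50 + 35 = 1135 cm.
Lower bound: ⌈1135/135⌉ = 9 shelves.
Also, 11 boxes each exceed 135/2 cm, and no two of those can share a shelf, so at least 11 shelves are needed.
A packing using 11 shelves:
  shelf 1: 130 = 130
  shelf 2: 125 = 125
  shelf 3: 115 = 115
  shelf 4: 105 = 105
  shelf 5: 100 + 35 = 135
  shelf 6: 85 + 50 = 135
  shelf 7: 85 = 85
  shelf 8: 85 = 85
  shelf 9: 75 = 75
  shelf 10: 75 = 75
  shelf 11: 70 = 70
This matches the lower bound, so 11 is optimal.

11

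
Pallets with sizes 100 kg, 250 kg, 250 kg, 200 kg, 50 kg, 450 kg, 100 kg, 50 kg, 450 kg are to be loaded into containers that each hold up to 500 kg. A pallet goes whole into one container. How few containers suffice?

4

Total = 450 + 450 + 250 + 250 + 200 + 100 + 100 + 50 + 50 = 1900 kg.
Lower bound: ⌈1900/500⌉ = 4 containers.
A packing using 4 containers:
  container 1: 450 + 50 = 500
  container 2: 450 + 50 = 500
  container 3: 250 + 250 = 500
  container 4: 200 + 100 + 100 = 400
This matches the lower bound, so 4 is optimal.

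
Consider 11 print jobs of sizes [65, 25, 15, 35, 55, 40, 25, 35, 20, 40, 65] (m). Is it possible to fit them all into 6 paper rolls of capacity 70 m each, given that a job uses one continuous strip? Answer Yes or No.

Total = 420 m; ⌈420/70⌉ = 6.
The bound of 6 does not rule out 6, but exhaustive search shows no assignment into 6 paper rolls of capacity 70 m exists — the minimum is 7.

No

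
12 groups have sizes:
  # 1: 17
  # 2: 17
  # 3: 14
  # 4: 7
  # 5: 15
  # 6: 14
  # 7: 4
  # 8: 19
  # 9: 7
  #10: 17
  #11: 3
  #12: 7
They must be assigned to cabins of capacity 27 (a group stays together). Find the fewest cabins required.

Total = 19 + 17 + 17 + 17 + 15 + 14 + 14 + 7 + 7 + 7 + 4 + 3 = 141.
Lower bound: ⌈141/27⌉ = 6 cabins.
Also, 7 groups each exceed 27/2, and no two of those can share a cabin, so at least 7 cabins are needed.
A packing using 7 cabins:
  cabin 1: 19 + 7 = 26
  cabin 2: 17 + 7 + 3 = 27
  cabin 3: 17 + 7 = 24
  cabin 4: 17 + 4 = 21
  cabin 5: 15 = 15
  cabin 6: 14 = 14
  cabin 7: 14 = 14
This matches the lower bound, so 7 is optimal.

7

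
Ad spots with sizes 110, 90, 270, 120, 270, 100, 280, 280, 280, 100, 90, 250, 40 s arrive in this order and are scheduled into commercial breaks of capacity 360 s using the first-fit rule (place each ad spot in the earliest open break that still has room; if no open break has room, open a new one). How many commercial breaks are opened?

  110 → break 1 (new)  [load 110/360]
  90 → break 1  [load 200/360]
  270 → break 2 (new)  [load 270/360]
  120 → break 1  [load 320/360]
  270 → break 3 (new)  [load 270/360]
  100 → break 4 (new)  [load 100/360]
  280 → break 5 (new)  [load 280/360]
  280 → break 6 (new)  [load 280/360]
  280 → break 7 (new)  [load 280/360]
  100 → break 4  [load 200/360]
  90 → break 2  [load 360/360]
  250 → break 8 (new)  [load 250/360]
  40 → break 1  [load 360/360]
8 commercial breaks opened.

8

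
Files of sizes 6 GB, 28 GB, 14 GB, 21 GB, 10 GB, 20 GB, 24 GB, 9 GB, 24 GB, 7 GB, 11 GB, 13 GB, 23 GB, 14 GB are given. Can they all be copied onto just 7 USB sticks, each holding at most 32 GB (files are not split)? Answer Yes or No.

Total = 224 GB; ⌈224/32⌉ = 7.
The bound of 7 does not rule out 7, but exhaustive search shows no assignment into 7 USB sticks of capacity 32 GB exists — the minimum is 8.

No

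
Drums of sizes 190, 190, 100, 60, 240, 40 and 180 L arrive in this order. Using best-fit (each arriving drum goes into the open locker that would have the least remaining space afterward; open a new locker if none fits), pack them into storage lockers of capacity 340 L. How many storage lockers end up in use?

4

  190 → locker 1 (new)  [load 190/340]
  190 → locker 2 (new)  [load 190/340]
  100 → locker 1  [load 290/340]
  60 → locker 2  [load 250/340]
  240 → locker 3 (new)  [load 240/340]
  40 → locker 1  [load 330/340]
  180 → locker 4 (new)  [load 180/340]
4 storage lockers opened.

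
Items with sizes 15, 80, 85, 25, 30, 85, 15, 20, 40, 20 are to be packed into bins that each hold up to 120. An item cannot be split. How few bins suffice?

Total = 85 + 85 + 80 + 40 + 30 + 25 + 20 + 20 + 15 + 15 = 415.
Lower bound: ⌈415/120⌉ = 4 bins.
A packing using 4 bins:
  bin 1: 85 + 30 = 115
  bin 2: 85 + 25 = 110
  bin 3: 80 + 40 = 120
  bin 4: 20 + 20 + 15 + 15 = 70
This matches the lower bound, so 4 is optimal.

4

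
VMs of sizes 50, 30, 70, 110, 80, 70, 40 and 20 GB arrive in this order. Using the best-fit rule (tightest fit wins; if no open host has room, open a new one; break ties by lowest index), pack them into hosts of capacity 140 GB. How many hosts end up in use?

4

  50 → host 1 (new)  [load 50/140]
  30 → host 1  [load 80/140]
  70 → host 2 (new)  [load 70/140]
  110 → host 3 (new)  [load 110/140]
  80 → host 4 (new)  [load 80/140]
  70 → host 2  [load 140/140]
  40 → host 1  [load 120/140]
  20 → host 1  [load 140/140]
4 hosts opened.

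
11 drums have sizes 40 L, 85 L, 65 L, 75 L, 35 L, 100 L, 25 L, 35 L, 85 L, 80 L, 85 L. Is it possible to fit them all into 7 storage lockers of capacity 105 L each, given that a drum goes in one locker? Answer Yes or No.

Total = 710 L; ⌈710/105⌉ = 7.
The bound of 7 does not rule out 7, but exhaustive search shows no assignment into 7 storage lockers of capacity 105 L exists — the minimum is 8.

No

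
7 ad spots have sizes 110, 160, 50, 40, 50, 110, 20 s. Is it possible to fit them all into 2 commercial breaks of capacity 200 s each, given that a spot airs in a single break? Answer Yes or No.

No

Total = 540 s; ⌈540/200⌉ = 3.
At least 3 commercial breaks are required, but only 2 are allowed.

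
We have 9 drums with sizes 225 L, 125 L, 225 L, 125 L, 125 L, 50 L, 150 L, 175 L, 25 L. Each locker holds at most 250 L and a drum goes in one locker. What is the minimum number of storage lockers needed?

6

Total = 225 + 225 + 175 + 150 + 125 + 125 + 125 + 50 + 25 = 1225 L.
Lower bound: ⌈1225/250⌉ = 5 storage lockers.
A packing using 6 storage lockers:
  locker 1: 225 + 25 = 250
  locker 2: 225 = 225
  locker 3: 175 + 50 = 225
  locker 4: 150 = 150
  locker 5: 125 + 125 = 250
  locker 6: 125 = 125
No arrangement into 5 storage lockers stays within capacity, so 6 is optimal.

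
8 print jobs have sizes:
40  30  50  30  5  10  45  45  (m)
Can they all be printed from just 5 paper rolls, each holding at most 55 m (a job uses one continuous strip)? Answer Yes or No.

Total = 255 m; ⌈255/55⌉ = 5.
6 print jobs each exceed half the capacity and cannot share a roll, forcing at least 6 paper rolls.
At least 6 paper rolls are required, but only 5 are allowed.

No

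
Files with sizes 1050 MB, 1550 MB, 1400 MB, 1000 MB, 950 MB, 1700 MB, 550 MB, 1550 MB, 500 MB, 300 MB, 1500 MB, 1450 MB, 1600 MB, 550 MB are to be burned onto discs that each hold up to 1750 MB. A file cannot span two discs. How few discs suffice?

10

Total = 1700 + 1600 + 1550 + 1550 + 1500 + 1450 + 1400 + 1050 + 1000 + 950 + 550 + 550 + 500 + 300 = 15650 MB.
Lower bound: ⌈15650/1750⌉ = 9 discs.
Also, 10 files each exceed 875 MB, and no two of those can share a disc, so at least 10 discs are needed.
A packing using 10 discs:
  disc 1: 1700 = 1700
  disc 2: 1600 = 1600
  disc 3: 1550 = 1550
  disc 4: 1550 = 1550
  disc 5: 1500 = 1500
  disc 6: 1450 + 300 = 1750
  disc 7: 1400 = 1400
  disc 8: 1050 + 550 = 1600
  disc 9: 1000 + 550 = 1550
  disc 10: 950 + 500 = 1450
This matches the lower bound, so 10 is optimal.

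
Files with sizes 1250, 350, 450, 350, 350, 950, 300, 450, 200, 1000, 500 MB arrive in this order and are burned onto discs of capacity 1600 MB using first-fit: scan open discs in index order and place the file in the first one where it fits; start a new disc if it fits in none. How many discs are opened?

4

  1250 → disc 1 (new)  [load 1250/1600]
  350 → disc 1  [load 1600/1600]
  450 → disc 2 (new)  [load 450/1600]
  350 → disc 2  [load 800/1600]
  350 → disc 2  [load 1150/1600]
  950 → disc 3 (new)  [load 950/1600]
  300 → disc 2  [load 1450/1600]
  450 → disc 3  [load 1400/1600]
  200 → disc 3  [load 1600/1600]
  1000 → disc 4 (new)  [load 1000/1600]
  500 → disc 4  [load 1500/1600]
4 discs opened.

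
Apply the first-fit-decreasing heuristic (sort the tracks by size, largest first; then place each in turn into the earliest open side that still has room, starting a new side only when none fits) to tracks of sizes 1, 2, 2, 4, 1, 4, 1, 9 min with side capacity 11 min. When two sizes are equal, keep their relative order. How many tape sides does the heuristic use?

3

Sorted descending: 9, 4, 4, 2, 2, 1, 1, 1.
  9 → side 1 (new)  [load 9/11]
  4 → side 2 (new)  [load 4/11]
  4 → side 2  [load 8/11]
  2 → side 1  [load 11/11]
  2 → side 2  [load 10/11]
  1 → side 2  [load 11/11]
  1 → side 3 (new)  [load 1/11]
  1 → side 3  [load 2/11]
3 tape sides opened.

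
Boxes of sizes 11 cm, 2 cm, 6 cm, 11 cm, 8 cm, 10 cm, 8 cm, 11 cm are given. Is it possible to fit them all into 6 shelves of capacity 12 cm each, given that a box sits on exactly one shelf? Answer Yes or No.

No

Total = 67 cm; ⌈67/12⌉ = 6.
The bound of 6 does not rule out 6, but exhaustive search shows no assignment into 6 shelves of capacity 12 cm exists — the minimum is 7.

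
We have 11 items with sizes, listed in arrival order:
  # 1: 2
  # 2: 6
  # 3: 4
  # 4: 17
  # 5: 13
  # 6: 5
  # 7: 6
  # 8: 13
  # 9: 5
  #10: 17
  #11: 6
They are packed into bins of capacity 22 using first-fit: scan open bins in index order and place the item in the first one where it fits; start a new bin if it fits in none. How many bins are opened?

  2 → bin 1 (new)  [load 2/22]
  6 → bin 1  [load 8/22]
  4 → bin 1  [load 12/22]
  17 → bin 2 (new)  [load 17/22]
  13 → bin 3 (new)  [load 13/22]
  5 → bin 1  [load 17/22]
  6 → bin 3  [load 19/22]
  13 → bin 4 (new)  [load 13/22]
  5 → bin 1  [load 22/22]
  17 → bin 5 (new)  [load 17/22]
  6 → bin 4  [load 19/22]
5 bins opened.

5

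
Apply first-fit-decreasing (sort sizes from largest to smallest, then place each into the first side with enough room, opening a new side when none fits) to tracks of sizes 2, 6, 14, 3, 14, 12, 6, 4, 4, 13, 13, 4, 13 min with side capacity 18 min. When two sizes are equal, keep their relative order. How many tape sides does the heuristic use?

Sorted descending: 14, 14, 13, 13, 13, 12, 6, 6, 4, 4, 4, 3, 2.
  14 → side 1 (new)  [load 14/18]
  14 → side 2 (new)  [load 14/18]
  13 → side 3 (new)  [load 13/18]
  13 → side 4 (new)  [load 13/18]
  13 → side 5 (new)  [load 13/18]
  12 → side 6 (new)  [load 12/18]
  6 → side 6  [load 18/18]
  6 → side 7 (new)  [load 6/18]
  4 → side 1  [load 18/18]
  4 → side 2  [load 18/18]
  4 → side 3  [load 17/18]
  3 → side 4  [load 16/18]
  2 → side 4  [load 18/18]
7 tape sides opened.

7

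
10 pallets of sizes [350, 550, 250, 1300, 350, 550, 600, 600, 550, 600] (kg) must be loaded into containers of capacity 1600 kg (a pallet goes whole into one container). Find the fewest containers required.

4

Total = 1300 + 600 + 600 + 600 + 550 + 550 + 550 + 350 + 350 + 250 = 5700 kg.
Lower bound: ⌈5700/1600⌉ = 4 containers.
A packing using 4 containers:
  container 1: 1300 + 250 = 1550
  container 2: 600 + 600 + 350 = 1550
  container 3: 600 + 550 + 350 = 1500
  container 4: 550 + 550 = 1100
This matches the lower bound, so 4 is optimal.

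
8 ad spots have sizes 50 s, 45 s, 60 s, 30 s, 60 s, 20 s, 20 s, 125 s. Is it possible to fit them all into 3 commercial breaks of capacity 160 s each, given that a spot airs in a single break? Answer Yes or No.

Yes

A valid assignment using 3 commercial breaks:
  break 1: 125 + 30 = 155
  break 2: 60 + 60 + 20 + 20 = 160
  break 3: 50 + 45 = 95
Every load is within 160 s, so 3 commercial breaks suffice.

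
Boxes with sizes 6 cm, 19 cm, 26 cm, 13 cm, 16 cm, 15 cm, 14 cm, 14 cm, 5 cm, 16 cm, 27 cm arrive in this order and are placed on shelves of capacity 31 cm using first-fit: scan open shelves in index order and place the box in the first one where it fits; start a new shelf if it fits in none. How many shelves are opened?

  6 → shelf 1 (new)  [load 6/31]
  19 → shelf 1  [load 25/31]
  26 → shelf 2 (new)  [load 26/31]
  13 → shelf 3 (new)  [load 13/31]
  16 → shelf 3  [load 29/31]
  15 → shelf 4 (new)  [load 15/31]
  14 → shelf 4  [load 29/31]
  14 → shelf 5 (new)  [load 14/31]
  5 → shelf 1  [load 30/31]
  16 → shelf 5  [load 30/31]
  27 → shelf 6 (new)  [load 27/31]
6 shelves opened.

6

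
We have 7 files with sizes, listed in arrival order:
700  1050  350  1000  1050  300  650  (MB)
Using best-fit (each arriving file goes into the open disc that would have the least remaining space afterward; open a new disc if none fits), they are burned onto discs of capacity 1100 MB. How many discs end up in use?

  700 → disc 1 (new)  [load 700/1100]
  1050 → disc 2 (new)  [load 1050/1100]
  350 → disc 1  [load 1050/1100]
  1000 → disc 3 (new)  [load 1000/1100]
  1050 → disc 4 (new)  [load 1050/1100]
  300 → disc 5 (new)  [load 300/1100]
  650 → disc 5  [load 950/1100]
5 discs opened.

5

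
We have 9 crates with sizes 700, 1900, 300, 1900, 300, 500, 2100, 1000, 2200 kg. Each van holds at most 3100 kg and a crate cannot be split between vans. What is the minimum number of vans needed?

Total = 2200 + 2100 + 1900 + 1900 + 1000 + 700 + 500 + 300 + 300 = 10900 kg.
Lower bound: ⌈10900/3100⌉ = 4 vans.
A packing using 4 vans:
  van 1: 2200 + 700 = 2900
  van 2: 2100 + 1000 = 3100
  van 3: 1900 + 500 + 300 + 300 = 3000
  van 4: 1900 = 1900
This matches the lower bound, so 4 is optimal.

4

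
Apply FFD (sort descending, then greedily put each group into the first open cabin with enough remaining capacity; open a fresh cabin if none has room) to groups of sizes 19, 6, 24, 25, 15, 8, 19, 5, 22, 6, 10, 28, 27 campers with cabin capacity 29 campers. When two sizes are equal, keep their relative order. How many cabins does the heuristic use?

Sorted descending: 28, 27, 25, 24, 22, 19, 19, 15, 10, 8, 6, 6, 5.
  28 → cabin 1 (new)  [load 28/29]
  27 → cabin 2 (new)  [load 27/29]
  25 → cabin 3 (new)  [load 25/29]
  24 → cabin 4 (new)  [load 24/29]
  22 → cabin 5 (new)  [load 22/29]
  19 → cabin 6 (new)  [load 19/29]
  19 → cabin 7 (new)  [load 19/29]
  15 → cabin 8 (new)  [load 15/29]
  10 → cabin 6  [load 29/29]
  8 → cabin 7  [load 27/29]
  6 → cabin 5  [load 28/29]
  6 → cabin 8  [load 21/29]
  5 → cabin 4  [load 29/29]
8 cabins opened.

8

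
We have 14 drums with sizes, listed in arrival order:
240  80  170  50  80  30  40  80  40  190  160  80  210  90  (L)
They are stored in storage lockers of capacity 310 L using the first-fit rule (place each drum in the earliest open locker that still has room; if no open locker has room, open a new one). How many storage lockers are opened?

  240 → locker 1 (new)  [load 240/310]
  80 → locker 2 (new)  [load 80/310]
  170 → locker 2  [load 250/310]
  50 → locker 1  [load 290/310]
  80 → locker 3 (new)  [load 80/310]
  30 → locker 2  [load 280/310]
  40 → locker 3  [load 120/310]
  80 → locker 3  [load 200/310]
  40 → locker 3  [load 240/310]
  190 → locker 4 (new)  [load 190/310]
  160 → locker 5 (new)  [load 160/310]
  80 → locker 4  [load 270/310]
  210 → locker 6 (new)  [load 210/310]
  90 → locker 5  [load 250/310]
6 storage lockers opened.

6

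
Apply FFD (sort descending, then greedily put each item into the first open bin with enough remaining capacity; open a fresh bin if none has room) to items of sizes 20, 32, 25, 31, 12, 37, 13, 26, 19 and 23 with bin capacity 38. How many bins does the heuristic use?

Sorted descending: 37, 32, 31, 26, 25, 23, 20, 19, 13, 12.
  37 → bin 1 (new)  [load 37/38]
  32 → bin 2 (new)  [load 32/38]
  31 → bin 3 (new)  [load 31/38]
  26 → bin 4 (new)  [load 26/38]
  25 → bin 5 (new)  [load 25/38]
  23 → bin 6 (new)  [load 23/38]
  20 → bin 7 (new)  [load 20/38]
  19 → bin 8 (new)  [load 19/38]
  13 → bin 5  [load 38/38]
  12 → bin 4  [load 38/38]
8 bins opened.

8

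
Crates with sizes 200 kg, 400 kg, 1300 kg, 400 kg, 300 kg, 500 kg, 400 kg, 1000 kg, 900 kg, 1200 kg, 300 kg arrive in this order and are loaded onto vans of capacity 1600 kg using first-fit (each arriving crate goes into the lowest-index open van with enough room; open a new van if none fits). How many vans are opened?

6

  200 → van 1 (new)  [load 200/1600]
  400 → van 1  [load 600/1600]
  1300 → van 2 (new)  [load 1300/1600]
  400 → van 1  [load 1000/1600]
  300 → van 1  [load 1300/1600]
  500 → van 3 (new)  [load 500/1600]
  400 → van 3  [load 900/1600]
  1000 → van 4 (new)  [load 1000/1600]
  900 → van 5 (new)  [load 900/1600]
  1200 → van 6 (new)  [load 1200/1600]
  300 → van 1  [load 1600/1600]
6 vans opened.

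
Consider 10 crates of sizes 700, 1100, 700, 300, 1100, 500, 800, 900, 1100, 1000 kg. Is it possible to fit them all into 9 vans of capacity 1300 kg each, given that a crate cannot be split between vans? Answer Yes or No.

A valid assignment using 8 vans:
  van 1: 1100 = 1100
  van 2: 1100 = 1100
  van 3: 1100 = 1100
  van 4: 1000 + 300 = 1300
  van 5: 900 = 900
  van 6: 800 + 500 = 1300
  van 7: 700 = 700
  van 8: 700 = 700
That uses only 8 ≤ 9, so 9 vans are enough.

Yes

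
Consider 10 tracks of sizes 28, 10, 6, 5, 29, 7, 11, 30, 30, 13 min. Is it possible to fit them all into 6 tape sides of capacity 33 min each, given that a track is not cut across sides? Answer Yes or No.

Yes

A valid assignment using 6 tape sides:
  side 1: 30 = 30
  side 2: 30 = 30
  side 3: 29 = 29
  side 4: 28 + 5 = 33
  side 5: 13 + 11 + 7 = 31
  side 6: 10 + 6 = 16
Every load is within 33 min, so 6 tape sides suffice.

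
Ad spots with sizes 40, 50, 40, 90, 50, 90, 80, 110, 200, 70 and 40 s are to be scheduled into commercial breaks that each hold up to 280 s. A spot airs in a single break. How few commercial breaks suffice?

4

Total = 200 + 110 + 90 + 90 + 80 + 70 + 50 + 50 + 40 + 40 + 40 = 860 s.
Lower bound: ⌈860/280⌉ = 4 commercial breaks.
A packing using 4 commercial breaks:
  break 1: 200 + 80 = 280
  break 2: 110 + 90 + 70 = 270
  break 3: 90 + 50 + 50 + 40 + 40 = 270
  break 4: 40 = 40
This matches the lower bound, so 4 is optimal.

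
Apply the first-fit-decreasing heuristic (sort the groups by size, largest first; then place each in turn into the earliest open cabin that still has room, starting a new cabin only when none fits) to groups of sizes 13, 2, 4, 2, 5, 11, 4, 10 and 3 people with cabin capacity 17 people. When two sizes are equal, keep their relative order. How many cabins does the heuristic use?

Sorted descending: 13, 11, 10, 5, 4, 4, 3, 2, 2.
  13 → cabin 1 (new)  [load 13/17]
  11 → cabin 2 (new)  [load 11/17]
  10 → cabin 3 (new)  [load 10/17]
  5 → cabin 2  [load 16/17]
  4 → cabin 1  [load 17/17]
  4 → cabin 3  [load 14/17]
  3 → cabin 3  [load 17/17]
  2 → cabin 4 (new)  [load 2/17]
  2 → cabin 4  [load 4/17]
4 cabins opened.

4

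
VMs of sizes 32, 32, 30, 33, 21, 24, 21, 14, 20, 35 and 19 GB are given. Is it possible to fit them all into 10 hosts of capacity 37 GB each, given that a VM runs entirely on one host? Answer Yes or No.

A valid assignment using 10 hosts:
  host 1: 35 = 35
  host 2: 33 = 33
  host 3: 32 = 32
  host 4: 32 = 32
  host 5: 30 = 30
  host 6: 24 = 24
  host 7: 21 + 14 = 35
  host 8: 21 = 21
  host 9: 20 = 20
  host 10: 19 = 19
Every load is within 37 GB, so 10 hosts suffice.

Yes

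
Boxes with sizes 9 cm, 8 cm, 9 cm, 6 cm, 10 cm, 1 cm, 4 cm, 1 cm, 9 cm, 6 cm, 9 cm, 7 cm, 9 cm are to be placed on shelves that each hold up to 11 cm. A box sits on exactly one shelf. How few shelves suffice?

Total = 10 + 9 + 9 + 9 + 9 + 9 + 8 + 7 + 6 + 6 + 4 + 1 + 1 = 88 cm.
Lower bound: ⌈88/11⌉ = 8 shelves.
Also, 10 boxes each exceed 11/2 cm, and no two of those can share a shelf, so at least 10 shelves are needed.
A packing using 10 shelves:
  shelf 1: 10 + 1 = 11
  shelf 2: 9 + 1 = 10
  shelf 3: 9 = 9
  shelf 4: 9 = 9
  shelf 5: 9 = 9
  shelf 6: 9 = 9
  shelf 7: 8 = 8
  shelf 8: 7 + 4 = 11
  shelf 9: 6 = 6
  shelf 10: 6 = 6
This matches the lower bound, so 10 is optimal.

10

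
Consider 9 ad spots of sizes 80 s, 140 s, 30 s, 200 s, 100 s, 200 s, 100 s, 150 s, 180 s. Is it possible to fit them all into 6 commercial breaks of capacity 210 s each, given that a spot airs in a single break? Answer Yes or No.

Total = 1180 s; ⌈1180/210⌉ = 6.
The bound of 6 does not rule out 6, but exhaustive search shows no assignment into 6 commercial breaks of capacity 210 s exists — the minimum is 7.

No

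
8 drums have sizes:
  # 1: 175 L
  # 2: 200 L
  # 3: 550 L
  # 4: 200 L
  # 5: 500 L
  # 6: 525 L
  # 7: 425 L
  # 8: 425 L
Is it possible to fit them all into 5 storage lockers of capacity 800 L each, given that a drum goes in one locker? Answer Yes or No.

A valid assignment using 5 storage lockers:
  locker 1: 550 + 200 = 750
  locker 2: 525 + 200 = 725
  locker 3: 500 + 175 = 675
  locker 4: 425 = 425
  locker 5: 425 = 425
Every load is within 800 L, so 5 storage lockers suffice.

Yes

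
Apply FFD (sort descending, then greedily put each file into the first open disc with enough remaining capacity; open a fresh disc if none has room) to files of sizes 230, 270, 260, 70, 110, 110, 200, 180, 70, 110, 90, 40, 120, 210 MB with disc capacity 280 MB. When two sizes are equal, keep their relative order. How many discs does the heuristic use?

Sorted descending: 270, 260, 230, 210, 200, 180, 120, 110, 110, 110, 90, 70, 70, 40.
  270 → disc 1 (new)  [load 270/280]
  260 → disc 2 (new)  [load 260/280]
  230 → disc 3 (new)  [load 230/280]
  210 → disc 4 (new)  [load 210/280]
  200 → disc 5 (new)  [load 200/280]
  180 → disc 6 (new)  [load 180/280]
  120 → disc 7 (new)  [load 120/280]
  110 → disc 7  [load 230/280]
  110 → disc 8 (new)  [load 110/280]
  110 → disc 8  [load 220/280]
  90 → disc 6  [load 270/280]
  70 → disc 4  [load 280/280]
  70 → disc 5  [load 270/280]
  40 → disc 3  [load 270/280]
8 discs opened.

8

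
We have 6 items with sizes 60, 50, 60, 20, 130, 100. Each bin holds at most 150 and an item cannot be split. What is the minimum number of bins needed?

3

Total = 130 + 100 + 60 + 60 + 50 + 20 = 420.
Lower bound: ⌈420/150⌉ = 3 bins.
A packing using 3 bins:
  bin 1: 130 + 20 = 150
  bin 2: 100 + 50 = 150
  bin 3: 60 + 60 = 120
This matches the lower bound, so 3 is optimal.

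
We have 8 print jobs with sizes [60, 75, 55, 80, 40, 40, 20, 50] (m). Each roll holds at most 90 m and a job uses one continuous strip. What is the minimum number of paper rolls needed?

Total = 80 + 75 + 60 + 55 + 50 + 40 + 40 + 20 = 420 m.
Lower bound: ⌈420/90⌉ = 5 paper rolls.
A packing using 6 paper rolls:
  roll 1: 80 = 80
  roll 2: 75 = 75
  roll 3: 60 + 20 = 80
  roll 4: 55 = 55
  roll 5: 50 + 40 = 90
  roll 6: 40 = 40
No arrangement into 5 paper rolls stays within capacity, so 6 is optimal.

6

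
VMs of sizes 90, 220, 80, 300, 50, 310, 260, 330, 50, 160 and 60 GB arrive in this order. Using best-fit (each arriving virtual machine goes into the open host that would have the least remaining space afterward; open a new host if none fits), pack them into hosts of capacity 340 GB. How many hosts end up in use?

7

  90 → host 1 (new)  [load 90/340]
  220 → host 1  [load 310/340]
  80 → host 2 (new)  [load 80/340]
  300 → host 3 (new)  [load 300/340]
  50 → host 2  [load 130/340]
  310 → host 4 (new)  [load 310/340]
  260 → host 5 (new)  [load 260/340]
  330 → host 6 (new)  [load 330/340]
  50 → host 5  [load 310/340]
  160 → host 2  [load 290/340]
  60 → host 7 (new)  [load 60/340]
7 hosts opened.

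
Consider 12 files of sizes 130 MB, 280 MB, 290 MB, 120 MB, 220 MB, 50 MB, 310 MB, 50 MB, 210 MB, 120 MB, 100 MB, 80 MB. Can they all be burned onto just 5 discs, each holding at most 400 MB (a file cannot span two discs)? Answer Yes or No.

A valid assignment using 5 discs:
  disc 1: 310 + 80 = 390
  disc 2: 290 + 100 = 390
  disc 3: 280 + 120 = 400
  disc 4: 220 + 130 + 50 = 400
  disc 5: 210 + 120 + 50 = 380
Every load is within 400 MB, so 5 discs suffice.

Yes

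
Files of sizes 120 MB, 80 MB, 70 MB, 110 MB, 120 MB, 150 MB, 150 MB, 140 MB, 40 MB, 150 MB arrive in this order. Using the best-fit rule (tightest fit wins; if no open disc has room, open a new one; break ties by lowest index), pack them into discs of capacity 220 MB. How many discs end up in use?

  120 → disc 1 (new)  [load 120/220]
  80 → disc 1  [load 200/220]
  70 → disc 2 (new)  [load 70/220]
  110 → disc 2  [load 180/220]
  120 → disc 3 (new)  [load 120/220]
  150 → disc 4 (new)  [load 150/220]
  150 → disc 5 (new)  [load 150/220]
  140 → disc 6 (new)  [load 140/220]
  40 → disc 2  [load 220/220]
  150 → disc 7 (new)  [load 150/220]
7 discs opened.

7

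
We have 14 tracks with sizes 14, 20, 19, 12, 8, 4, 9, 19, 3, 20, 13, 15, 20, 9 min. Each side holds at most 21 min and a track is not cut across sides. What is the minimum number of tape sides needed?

10

Total = 20 + 20 + 20 + 19 + 19 + 15 + 14 + 13 + 12 + 9 + 9 + 8 + 4 + 3 = 185 min.
Lower bound: ⌈185/21⌉ = 9 tape sides.
A packing using 10 tape sides:
  side 1: 20 = 20
  side 2: 20 = 20
  side 3: 20 = 20
  side 4: 19 = 19
  side 5: 19 = 19
  side 6: 15 + 4 = 19
  side 7: 14 + 3 = 17
  side 8: 13 + 8 = 21
  side 9: 12 + 9 = 21
  side 10: 9 = 9
No arrangement into 9 tape sides stays within capacity, so 10 is optimal.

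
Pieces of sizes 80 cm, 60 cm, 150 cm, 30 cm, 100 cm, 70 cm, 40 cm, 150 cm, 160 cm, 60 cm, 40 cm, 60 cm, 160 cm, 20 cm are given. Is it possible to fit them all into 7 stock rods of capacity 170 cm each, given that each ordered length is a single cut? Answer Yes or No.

No

Total = 1180 cm; ⌈1180/170⌉ = 7.
The bound of 7 does not rule out 7, but exhaustive search shows no assignment into 7 stock rods of capacity 170 cm exists — the minimum is 8.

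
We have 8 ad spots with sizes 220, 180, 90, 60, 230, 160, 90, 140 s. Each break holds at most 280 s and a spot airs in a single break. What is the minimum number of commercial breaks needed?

5

Total = 230 + 220 + 180 + 160 + 140 + 90 + 90 + 60 = 1170 s.
Lower bound: ⌈1170/280⌉ = 5 commercial breaks.
A packing using 5 commercial breaks:
  break 1: 230 = 230
  break 2: 220 + 60 = 280
  break 3: 180 + 90 = 270
  break 4: 160 + 90 = 250
  break 5: 140 = 140
This matches the lower bound, so 5 is optimal.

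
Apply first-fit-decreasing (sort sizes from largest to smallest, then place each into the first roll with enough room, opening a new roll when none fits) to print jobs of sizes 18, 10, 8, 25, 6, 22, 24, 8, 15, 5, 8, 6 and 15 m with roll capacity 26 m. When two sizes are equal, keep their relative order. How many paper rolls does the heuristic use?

Sorted descending: 25, 24, 22, 18, 15, 15, 10, 8, 8, 8, 6, 6, 5.
  25 → roll 1 (new)  [load 25/26]
  24 → roll 2 (new)  [load 24/26]
  22 → roll 3 (new)  [load 22/26]
  18 → roll 4 (new)  [load 18/26]
  15 → roll 5 (new)  [load 15/26]
  15 → roll 6 (new)  [load 15/26]
  10 → roll 5  [load 25/26]
  8 → roll 4  [load 26/26]
  8 → roll 6  [load 23/26]
  8 → roll 7 (new)  [load 8/26]
  6 → roll 7  [load 14/26]
  6 → roll 7  [load 20/26]
  5 → roll 7  [load 25/26]
7 paper rolls opened.

7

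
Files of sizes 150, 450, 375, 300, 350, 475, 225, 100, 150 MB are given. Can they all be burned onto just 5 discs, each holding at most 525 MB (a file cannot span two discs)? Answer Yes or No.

No

Total = 2575 MB; ⌈2575/525⌉ = 5.
The bound of 5 does not rule out 5, but exhaustive search shows no assignment into 5 discs of capacity 525 MB exists — the minimum is 6.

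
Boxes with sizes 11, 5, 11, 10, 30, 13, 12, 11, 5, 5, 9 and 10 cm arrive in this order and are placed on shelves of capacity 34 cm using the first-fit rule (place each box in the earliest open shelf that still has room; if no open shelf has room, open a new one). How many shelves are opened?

5

  11 → shelf 1 (new)  [load 11/34]
  5 → shelf 1  [load 16/34]
  11 → shelf 1  [load 27/34]
  10 → shelf 2 (new)  [load 10/34]
  30 → shelf 3 (new)  [load 30/34]
  13 → shelf 2  [load 23/34]
  12 → shelf 4 (new)  [load 12/34]
  11 → shelf 2  [load 34/34]
  5 → shelf 1  [load 32/34]
  5 → shelf 4  [load 17/34]
  9 → shelf 4  [load 26/34]
  10 → shelf 5 (new)  [load 10/34]
5 shelves opened.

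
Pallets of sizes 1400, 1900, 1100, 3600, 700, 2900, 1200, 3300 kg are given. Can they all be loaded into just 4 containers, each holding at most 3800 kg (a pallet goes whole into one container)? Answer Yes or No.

No

Total = 16100 kg; ⌈16100/3800⌉ = 5.
At least 5 containers are required, but only 4 are allowed.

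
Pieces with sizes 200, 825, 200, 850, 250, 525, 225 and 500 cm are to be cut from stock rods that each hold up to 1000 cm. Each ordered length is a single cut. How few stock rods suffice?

4

Total = 850 + 825 + 525 + 500 + 250 + 225 + 200 + 200 = 3575 cm.
Lower bound: ⌈3575/1000⌉ = 4 stock rods.
A packing using 4 stock rods:
  stock rod 1: 850 = 850
  stock rod 2: 825 = 825
  stock rod 3: 525 + 250 + 225 = 1000
  stock rod 4: 500 + 200 + 200 = 900
This matches the lower bound, so 4 is optimal.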